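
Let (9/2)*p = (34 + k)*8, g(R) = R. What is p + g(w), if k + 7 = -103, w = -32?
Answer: -1504/9 ≈ -167.11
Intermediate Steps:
k = -110 (k = -7 - 103 = -110)
p = -1216/9 (p = 2*((34 - 110)*8)/9 = 2*(-76*8)/9 = (2/9)*(-608) = -1216/9 ≈ -135.11)
p + g(w) = -1216/9 - 32 = -1504/9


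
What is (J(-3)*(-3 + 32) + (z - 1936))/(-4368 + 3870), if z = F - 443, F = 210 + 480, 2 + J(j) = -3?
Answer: 917/249 ≈ 3.6827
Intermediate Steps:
J(j) = -5 (J(j) = -2 - 3 = -5)
F = 690
z = 247 (z = 690 - 443 = 247)
(J(-3)*(-3 + 32) + (z - 1936))/(-4368 + 3870) = (-5*(-3 + 32) + (247 - 1936))/(-4368 + 3870) = (-5*29 - 1689)/(-498) = (-145 - 1689)*(-1/498) = -1834*(-1/498) = 917/249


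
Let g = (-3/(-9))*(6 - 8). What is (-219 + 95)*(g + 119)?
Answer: -44020/3 ≈ -14673.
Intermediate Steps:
g = -⅔ (g = -3*(-⅑)*(-2) = (⅓)*(-2) = -⅔ ≈ -0.66667)
(-219 + 95)*(g + 119) = (-219 + 95)*(-⅔ + 119) = -124*355/3 = -44020/3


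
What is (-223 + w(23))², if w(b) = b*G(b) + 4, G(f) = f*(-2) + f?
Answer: 559504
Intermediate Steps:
G(f) = -f (G(f) = -2*f + f = -f)
w(b) = 4 - b² (w(b) = b*(-b) + 4 = -b² + 4 = 4 - b²)
(-223 + w(23))² = (-223 + (4 - 1*23²))² = (-223 + (4 - 1*529))² = (-223 + (4 - 529))² = (-223 - 525)² = (-748)² = 559504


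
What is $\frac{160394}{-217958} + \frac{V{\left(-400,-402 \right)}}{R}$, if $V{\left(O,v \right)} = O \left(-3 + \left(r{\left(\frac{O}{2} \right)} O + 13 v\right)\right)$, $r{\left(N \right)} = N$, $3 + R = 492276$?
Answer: $- \frac{3057336739}{49719573} \approx -61.492$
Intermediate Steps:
$R = 492273$ ($R = -3 + 492276 = 492273$)
$V{\left(O,v \right)} = O \left(-3 + \frac{O^{2}}{2} + 13 v\right)$ ($V{\left(O,v \right)} = O \left(-3 + \left(\frac{O}{2} O + 13 v\right)\right) = O \left(-3 + \left(\frac{O^{2}}{2} + 13 v\right)\right) = O \left(-3 + \frac{O^{2}}{2} + 13 v\right)$)
$\frac{160394}{-217958} + \frac{V{\left(-400,-402 \right)}}{R} = \frac{160394}{-217958} + \frac{\frac{1}{2} \left(-400\right) \left(-6 + \left(-400\right)^{2} + 26 \left(-402\right)\right)}{492273} = 160394 \left(- \frac{1}{217958}\right) + \frac{1}{2} \left(-400\right) \left(-6 + 160000 - 10452\right) \frac{1}{492273} = - \frac{6169}{8383} + \frac{1}{2} \left(-400\right) 149542 \cdot \frac{1}{492273} = - \frac{6169}{8383} - \frac{29908400}{492273} = - \frac{3057336739}{49719573}$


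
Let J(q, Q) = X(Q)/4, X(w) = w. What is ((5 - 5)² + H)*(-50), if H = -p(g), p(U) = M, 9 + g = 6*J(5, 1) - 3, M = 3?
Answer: 150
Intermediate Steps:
J(q, Q) = Q/4
g = -21/2 (g = -9 + (6*((¼)*1) - 3) = -9 + (6*(¼) - 3) = -9 + (3/2 - 3) = -9 - 3/2 = -21/2 ≈ -10.500)
p(U) = 3
H = -3 (H = -1*3 = -3)
((5 - 5)² + H)*(-50) = ((5 - 5)² - 3)*(-50) = (0² - 3)*(-50) = (0 - 3)*(-50) = -3*(-50) = 150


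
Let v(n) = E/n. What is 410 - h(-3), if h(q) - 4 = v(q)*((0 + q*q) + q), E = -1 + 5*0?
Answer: 404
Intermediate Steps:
E = -1 (E = -1 + 0 = -1)
v(n) = -1/n
h(q) = 4 - (q + q**2)/q (h(q) = 4 + (-1/q)*((0 + q*q) + q) = 4 + (-1/q)*((0 + q**2) + q) = 4 + (-1/q)*(q**2 + q) = 4 + (-1/q)*(q + q**2) = 4 - (q + q**2)/q)
410 - h(-3) = 410 - (3 - 1*(-3)) = 410 - (3 + 3) = 410 - 1*6 = 410 - 6 = 404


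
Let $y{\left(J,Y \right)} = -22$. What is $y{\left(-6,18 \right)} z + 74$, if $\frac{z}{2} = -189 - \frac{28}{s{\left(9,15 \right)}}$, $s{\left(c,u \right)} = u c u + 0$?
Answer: $\frac{16990982}{2025} \approx 8390.6$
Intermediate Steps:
$s{\left(c,u \right)} = c u^{2}$ ($s{\left(c,u \right)} = c u^{2} + 0 = c u^{2}$)
$z = - \frac{765506}{2025}$ ($z = 2 \left(-189 - \frac{28}{9 \cdot 15^{2}}\right) = 2 \left(-189 - \frac{28}{9 \cdot 225}\right) = 2 \left(-189 - \frac{28}{2025}\right) = 2 \left(- \frac{382753}{2025}\right) = - \frac{765506}{2025} \approx -378.03$)
$y{\left(-6,18 \right)} z + 74 = \left(-22\right) \left(- \frac{765506}{2025}\right) + 74 = \frac{16841132}{2025} + 74 = \frac{16990982}{2025}$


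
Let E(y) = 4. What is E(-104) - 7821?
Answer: -7817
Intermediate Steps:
E(-104) - 7821 = 4 - 7821 = -7817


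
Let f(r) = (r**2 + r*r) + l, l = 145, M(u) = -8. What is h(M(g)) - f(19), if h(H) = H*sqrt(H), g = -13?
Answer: -867 - 16*I*sqrt(2) ≈ -867.0 - 22.627*I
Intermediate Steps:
h(H) = H**(3/2)
f(r) = 145 + 2*r**2 (f(r) = (r**2 + r*r) + 145 = (r**2 + r**2) + 145 = 2*r**2 + 145 = 145 + 2*r**2)
h(M(g)) - f(19) = (-8)**(3/2) - (145 + 2*19**2) = -16*I*sqrt(2) - (145 + 2*361) = -16*I*sqrt(2) - (145 + 722) = -16*I*sqrt(2) - 1*867 = -16*I*sqrt(2) - 867 = -867 - 16*I*sqrt(2)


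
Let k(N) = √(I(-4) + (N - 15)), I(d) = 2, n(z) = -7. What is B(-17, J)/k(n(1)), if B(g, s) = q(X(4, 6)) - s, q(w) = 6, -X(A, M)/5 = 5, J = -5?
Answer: -11*I*√5/10 ≈ -2.4597*I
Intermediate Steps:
X(A, M) = -25 (X(A, M) = -5*5 = -25)
B(g, s) = 6 - s
k(N) = √(-13 + N) (k(N) = √(2 + (N - 15)) = √(2 + (-15 + N)) = √(-13 + N))
B(-17, J)/k(n(1)) = (6 - 1*(-5))/(√(-13 - 7)) = (6 + 5)/(√(-20)) = 11/((2*I*√5)) = 11*(-I*√5/10) = -11*I*√5/10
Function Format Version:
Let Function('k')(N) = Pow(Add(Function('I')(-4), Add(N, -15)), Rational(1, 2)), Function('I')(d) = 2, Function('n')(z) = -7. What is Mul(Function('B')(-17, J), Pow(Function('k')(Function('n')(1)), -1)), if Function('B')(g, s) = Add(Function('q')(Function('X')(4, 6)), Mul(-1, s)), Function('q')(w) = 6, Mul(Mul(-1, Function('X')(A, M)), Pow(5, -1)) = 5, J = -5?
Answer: Mul(Rational(-11, 10), I, Pow(5, Rational(1, 2))) ≈ Mul(-2.4597, I)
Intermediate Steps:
Function('X')(A, M) = -25 (Function('X')(A, M) = Mul(-5, 5) = -25)
Function('B')(g, s) = Add(6, Mul(-1, s))
Function('k')(N) = Pow(Add(-13, N), Rational(1, 2)) (Function('k')(N) = Pow(Add(2, Add(N, -15)), Rational(1, 2)) = Pow(Add(2, Add(-15, N)), Rational(1, 2)) = Pow(Add(-13, N), Rational(1, 2)))
Mul(Function('B')(-17, J), Pow(Function('k')(Function('n')(1)), -1)) = Mul(Add(6, Mul(-1, -5)), Pow(Pow(Add(-13, -7), Rational(1, 2)), -1)) = Mul(Add(6, 5), Pow(Pow(-20, Rational(1, 2)), -1)) = Mul(11, Pow(Mul(2, I, Pow(5, Rational(1, 2))), -1)) = Mul(11, Mul(Rational(-1, 10), I, Pow(5, Rational(1, 2)))) = Mul(Rational(-11, 10), I, Pow(5, Rational(1, 2)))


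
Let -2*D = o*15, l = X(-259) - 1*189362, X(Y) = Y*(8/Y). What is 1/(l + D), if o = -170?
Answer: -1/188079 ≈ -5.3169e-6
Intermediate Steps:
X(Y) = 8
l = -189354 (l = 8 - 1*189362 = 8 - 189362 = -189354)
D = 1275 (D = -(-85)*15 = -½*(-2550) = 1275)
1/(l + D) = 1/(-189354 + 1275) = 1/(-188079) = -1/188079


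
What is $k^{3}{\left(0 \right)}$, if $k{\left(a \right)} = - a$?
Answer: $0$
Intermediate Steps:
$k^{3}{\left(0 \right)} = \left(\left(-1\right) 0\right)^{3} = 0^{3} = 0$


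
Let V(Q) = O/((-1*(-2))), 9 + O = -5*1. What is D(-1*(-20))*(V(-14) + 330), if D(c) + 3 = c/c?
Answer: -646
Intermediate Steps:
O = -14 (O = -9 - 5*1 = -9 - 5 = -14)
V(Q) = -7 (V(Q) = -14/((-1*(-2))) = -14/2 = -14*1/2 = -7)
D(c) = -2 (D(c) = -3 + c/c = -3 + 1 = -2)
D(-1*(-20))*(V(-14) + 330) = -2*(-7 + 330) = -2*323 = -646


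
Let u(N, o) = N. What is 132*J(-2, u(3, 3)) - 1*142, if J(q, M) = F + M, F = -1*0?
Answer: 254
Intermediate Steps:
F = 0
J(q, M) = M (J(q, M) = 0 + M = M)
132*J(-2, u(3, 3)) - 1*142 = 132*3 - 1*142 = 396 - 142 = 254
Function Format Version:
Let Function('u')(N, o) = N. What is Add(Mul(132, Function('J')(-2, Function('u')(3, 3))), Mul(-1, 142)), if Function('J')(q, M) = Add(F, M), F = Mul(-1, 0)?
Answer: 254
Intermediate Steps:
F = 0
Function('J')(q, M) = M (Function('J')(q, M) = Add(0, M) = M)
Add(Mul(132, Function('J')(-2, Function('u')(3, 3))), Mul(-1, 142)) = Add(Mul(132, 3), Mul(-1, 142)) = Add(396, -142) = 254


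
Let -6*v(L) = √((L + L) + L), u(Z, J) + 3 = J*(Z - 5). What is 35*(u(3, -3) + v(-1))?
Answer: 105 - 35*I*√3/6 ≈ 105.0 - 10.104*I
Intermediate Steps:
u(Z, J) = -3 + J*(-5 + Z) (u(Z, J) = -3 + J*(Z - 5) = -3 + J*(-5 + Z))
v(L) = -√3*√L/6 (v(L) = -√((L + L) + L)/6 = -√(2*L + L)/6 = -√3*√L/6)
35*(u(3, -3) + v(-1)) = 35*((-3 - 5*(-3) - 3*3) - √3*√(-1)/6) = 35*((-3 + 15 - 9) - √3*I/6) = 35*(3 - I*√3/6) = 105 - 35*I*√3/6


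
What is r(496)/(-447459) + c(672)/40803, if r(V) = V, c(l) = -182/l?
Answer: -325751597/292122713232 ≈ -0.0011151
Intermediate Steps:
r(496)/(-447459) + c(672)/40803 = 496/(-447459) - 182/672/40803 = 496*(-1/447459) - 182*1/672*(1/40803) = -496/447459 - 13/48*1/40803 = -496/447459 - 13/1958544 = -325751597/292122713232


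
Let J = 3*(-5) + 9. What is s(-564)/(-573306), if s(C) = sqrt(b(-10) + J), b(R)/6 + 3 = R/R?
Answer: -I*sqrt(2)/191102 ≈ -7.4003e-6*I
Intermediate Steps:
b(R) = -12 (b(R) = -18 + 6*(R/R) = -18 + 6*1 = -18 + 6 = -12)
J = -6 (J = -15 + 9 = -6)
s(C) = 3*I*sqrt(2) (s(C) = sqrt(-12 - 6) = sqrt(-18) = 3*I*sqrt(2))
s(-564)/(-573306) = (3*I*sqrt(2))/(-573306) = (3*I*sqrt(2))*(-1/573306) = -I*sqrt(2)/191102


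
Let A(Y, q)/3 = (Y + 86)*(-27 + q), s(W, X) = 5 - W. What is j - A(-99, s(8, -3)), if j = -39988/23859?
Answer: -27955018/23859 ≈ -1171.7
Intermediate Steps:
A(Y, q) = 3*(-27 + q)*(86 + Y) (A(Y, q) = 3*((Y + 86)*(-27 + q)) = 3*((86 + Y)*(-27 + q)) = 3*((-27 + q)*(86 + Y)) = 3*(-27 + q)*(86 + Y))
j = -39988/23859 (j = -39988*1/23859 = -39988/23859 ≈ -1.6760)
j - A(-99, s(8, -3)) = -39988/23859 - (-6966 - 81*(-99) + 258*(5 - 1*8) + 3*(-99)*(5 - 1*8)) = -39988/23859 - (-6966 + 8019 + 258*(5 - 8) + 3*(-99)*(5 - 8)) = -39988/23859 - (-6966 + 8019 + 258*(-3) + 3*(-99)*(-3)) = -39988/23859 - (-6966 + 8019 - 774 + 891) = -39988/23859 - 1*1170 = -39988/23859 - 1170 = -27955018/23859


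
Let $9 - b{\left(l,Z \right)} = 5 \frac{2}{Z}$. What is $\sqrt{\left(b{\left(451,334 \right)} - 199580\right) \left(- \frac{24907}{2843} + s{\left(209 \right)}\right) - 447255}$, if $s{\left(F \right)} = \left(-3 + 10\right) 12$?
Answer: $\frac{i \sqrt{3485581660770876465}}{474781} \approx 3932.3 i$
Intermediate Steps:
$b{\left(l,Z \right)} = 9 - \frac{10}{Z}$ ($b{\left(l,Z \right)} = 9 - 5 \frac{2}{Z} = 9 - \frac{10}{Z}$)
$s{\left(F \right)} = 84$ ($s{\left(F \right)} = 7 \cdot 12 = 84$)
$\sqrt{\left(b{\left(451,334 \right)} - 199580\right) \left(- \frac{24907}{2843} + s{\left(209 \right)}\right) - 447255} = \sqrt{\left(\left(9 - \frac{10}{334}\right) - 199580\right) \left(- \frac{24907}{2843} + 84\right) - 447255} = \sqrt{\left(\left(9 - \frac{5}{167}\right) - 199580\right) \left(\left(-24907\right) \frac{1}{2843} + 84\right) - 447255} = \sqrt{\left(\left(9 - \frac{5}{167}\right) - 199580\right) \left(- \frac{24907}{2843} + 84\right) - 447255} = \sqrt{\left(\frac{1498}{167} - 199580\right) \frac{213905}{2843} - 447255} = \sqrt{\left(- \frac{33328362}{167}\right) \frac{213905}{2843} - 447255} = \sqrt{- \frac{7129103273610}{474781} - 447255} = \sqrt{- \frac{7341451449765}{474781}} = \frac{i \sqrt{3485581660770876465}}{474781}$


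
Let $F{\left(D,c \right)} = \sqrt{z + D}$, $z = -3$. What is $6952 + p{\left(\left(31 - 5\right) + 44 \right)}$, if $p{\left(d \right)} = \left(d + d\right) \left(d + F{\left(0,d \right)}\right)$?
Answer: $16752 + 140 i \sqrt{3} \approx 16752.0 + 242.49 i$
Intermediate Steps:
$F{\left(D,c \right)} = \sqrt{-3 + D}$
$p{\left(d \right)} = 2 d \left(d + i \sqrt{3}\right)$ ($p{\left(d \right)} = \left(d + d\right) \left(d + \sqrt{-3 + 0}\right) = 2 d \left(d + \sqrt{-3}\right) = 2 d \left(d + i \sqrt{3}\right)$)
$6952 + p{\left(\left(31 - 5\right) + 44 \right)} = 6952 + 2 \left(\left(31 - 5\right) + 44\right) \left(\left(\left(31 - 5\right) + 44\right) + i \sqrt{3}\right) = 6952 + 2 \left(26 + 44\right) \left(\left(26 + 44\right) + i \sqrt{3}\right) = 6952 + 2 \cdot 70 \left(70 + i \sqrt{3}\right) = 6952 + \left(9800 + 140 i \sqrt{3}\right) = 16752 + 140 i \sqrt{3}$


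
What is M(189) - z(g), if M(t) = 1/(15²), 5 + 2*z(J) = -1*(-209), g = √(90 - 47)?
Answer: -22949/225 ≈ -102.00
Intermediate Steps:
g = √43 ≈ 6.5574
z(J) = 102 (z(J) = -5/2 + (-1*(-209))/2 = -5/2 + (½)*209 = -5/2 + 209/2 = 102)
M(t) = 1/225
M(189) - z(g) = 1/225 - 1*102 = 1/225 - 102 = -22949/225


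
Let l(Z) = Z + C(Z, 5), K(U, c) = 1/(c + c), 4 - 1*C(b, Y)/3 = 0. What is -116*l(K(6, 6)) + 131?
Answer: -3812/3 ≈ -1270.7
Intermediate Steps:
C(b, Y) = 12 (C(b, Y) = 12 - 3*0 = 12 + 0 = 12)
K(U, c) = 1/(2*c)
l(Z) = 12 + Z (l(Z) = Z + 12 = 12 + Z)
-116*l(K(6, 6)) + 131 = -116*(12 + (½)/6) + 131 = -116*(12 + (½)*(⅙)) + 131 = -116*(12 + 1/12) + 131 = -116*145/12 + 131 = -4205/3 + 131 = -3812/3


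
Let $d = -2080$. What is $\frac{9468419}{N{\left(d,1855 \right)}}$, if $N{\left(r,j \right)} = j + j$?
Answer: $\frac{9468419}{3710} \approx 2552.1$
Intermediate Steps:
$N{\left(r,j \right)} = 2 j$
$\frac{9468419}{N{\left(d,1855 \right)}} = \frac{9468419}{2 \cdot 1855} = \frac{9468419}{3710}$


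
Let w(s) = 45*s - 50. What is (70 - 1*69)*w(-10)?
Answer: -500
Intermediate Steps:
w(s) = -50 + 45*s
(70 - 1*69)*w(-10) = (70 - 1*69)*(-50 + 45*(-10)) = (70 - 69)*(-50 - 450) = 1*(-500) = -500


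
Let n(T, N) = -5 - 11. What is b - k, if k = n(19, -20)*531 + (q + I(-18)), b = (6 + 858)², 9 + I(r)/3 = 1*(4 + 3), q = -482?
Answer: 755480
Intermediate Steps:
n(T, N) = -16
I(r) = -6 (I(r) = -27 + 3*(1*(4 + 3)) = -27 + 3*(1*7) = -27 + 3*7 = -27 + 21 = -6)
b = 746496 (b = 864² = 746496)
k = -8984 (k = -16*531 + (-482 - 6) = -8496 - 488 = -8984)
b - k = 746496 - 1*(-8984) = 746496 + 8984 = 755480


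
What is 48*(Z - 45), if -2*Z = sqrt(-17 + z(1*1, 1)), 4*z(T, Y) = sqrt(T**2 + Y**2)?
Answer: -2160 - 12*I*sqrt(68 - sqrt(2)) ≈ -2160.0 - 97.92*I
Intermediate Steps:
z(T, Y) = sqrt(T**2 + Y**2)/4
Z = -sqrt(-17 + sqrt(2)/4)/2 (Z = -sqrt(-17 + sqrt((1*1)**2 + 1**2)/4)/2 = -sqrt(-17 + sqrt(1**2 + 1)/4)/2 = -sqrt(-17 + sqrt(1 + 1)/4)/2 = -sqrt(-17 + sqrt(2)/4)/2 ≈ -2.04*I)
48*(Z - 45) = 48*(-I*sqrt(68 - sqrt(2))/4 - 45) = 48*(-45 - I*sqrt(68 - sqrt(2))/4) = -2160 - 12*I*sqrt(68 - sqrt(2))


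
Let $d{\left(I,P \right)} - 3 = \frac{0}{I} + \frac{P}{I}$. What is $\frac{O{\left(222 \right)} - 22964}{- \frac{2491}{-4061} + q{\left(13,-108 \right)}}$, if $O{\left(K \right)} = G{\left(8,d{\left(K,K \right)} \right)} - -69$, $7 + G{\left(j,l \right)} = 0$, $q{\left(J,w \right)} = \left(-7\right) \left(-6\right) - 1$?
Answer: $- \frac{46502511}{84496} \approx -550.35$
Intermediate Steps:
$d{\left(I,P \right)} = 3 + \frac{P}{I}$ ($d{\left(I,P \right)} = 3 + \left(\frac{0}{I} + \frac{P}{I}\right) = 3 + \left(0 + \frac{P}{I}\right) = 3 + \frac{P}{I}$)
$q{\left(J,w \right)} = 41$ ($q{\left(J,w \right)} = 42 - 1 = 41$)
$G{\left(j,l \right)} = -7$ ($G{\left(j,l \right)} = -7 + 0 = -7$)
$O{\left(K \right)} = 62$ ($O{\left(K \right)} = -7 - -69 = -7 + 69 = 62$)
$\frac{O{\left(222 \right)} - 22964}{- \frac{2491}{-4061} + q{\left(13,-108 \right)}} = \frac{62 - 22964}{- \frac{2491}{-4061} + 41} = - \frac{22902}{\left(-2491\right) \left(- \frac{1}{4061}\right) + 41} = - \frac{22902}{\frac{2491}{4061} + 41} = - \frac{22902}{\frac{168992}{4061}} = \left(-22902\right) \frac{4061}{168992} = - \frac{46502511}{84496}$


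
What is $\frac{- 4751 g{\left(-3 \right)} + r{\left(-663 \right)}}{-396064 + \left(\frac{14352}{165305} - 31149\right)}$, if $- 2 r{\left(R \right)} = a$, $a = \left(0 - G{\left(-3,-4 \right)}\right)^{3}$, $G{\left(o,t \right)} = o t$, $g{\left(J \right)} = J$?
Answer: $- \frac{2498915685}{70620430613} \approx -0.035385$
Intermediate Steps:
$a = -1728$ ($a = \left(0 - \left(-3\right) \left(-4\right)\right)^{3} = \left(0 - 12\right)^{3} = \left(-12\right)^{3} = -1728$)
$r{\left(R \right)} = 864$ ($r{\left(R \right)} = \left(- \frac{1}{2}\right) \left(-1728\right) = 864$)
$\frac{- 4751 g{\left(-3 \right)} + r{\left(-663 \right)}}{-396064 + \left(\frac{14352}{165305} - 31149\right)} = \frac{\left(-4751\right) \left(-3\right) + 864}{-396064 + \left(\frac{14352}{165305} - 31149\right)} = \frac{14253 + 864}{-396064 + \left(14352 \cdot \frac{1}{165305} - 31149\right)} = \frac{15117}{-396064 + \left(\frac{14352}{165305} - 31149\right)} = \frac{15117}{-396064 - \frac{5149071093}{165305}} = \frac{15117}{- \frac{70620430613}{165305}} = 15117 \left(- \frac{165305}{70620430613}\right) = - \frac{2498915685}{70620430613}$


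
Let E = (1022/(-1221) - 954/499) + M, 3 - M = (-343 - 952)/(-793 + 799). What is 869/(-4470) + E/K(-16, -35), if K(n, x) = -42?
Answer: -67859848213/12709559940 ≈ -5.3393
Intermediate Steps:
M = 1313/6 (M = 3 - (-343 - 952)/(-793 + 799) = 3 - (-1295)/6 = 3 - 1*(-1295/6) = 3 + 1295/6 = 1313/6 ≈ 218.83)
E = 87770495/406186 (E = (1022/(-1221) - 954/499) + 1313/6 = (1022*(-1/1221) - 954*1/499) + 1313/6 = (-1022/1221 - 954/499) + 1313/6 = -1674812/609279 + 1313/6 = 87770495/406186 ≈ 216.08)
869/(-4470) + E/K(-16, -35) = 869/(-4470) + (87770495/406186)/(-42) = 869*(-1/4470) + (87770495/406186)*(-1/42) = -869/4470 - 87770495/17059812 = -67859848213/12709559940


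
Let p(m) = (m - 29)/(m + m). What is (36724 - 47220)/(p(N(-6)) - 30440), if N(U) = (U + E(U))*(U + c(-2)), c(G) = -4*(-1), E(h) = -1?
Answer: 293888/852335 ≈ 0.34480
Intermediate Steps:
c(G) = 4
N(U) = (-1 + U)*(4 + U) (N(U) = (U - 1)*(U + 4) = (-1 + U)*(4 + U))
p(m) = (-29 + m)/(2*m) (p(m) = (-29 + m)/((2*m)) = (-29 + m)*(1/(2*m)) = (-29 + m)/(2*m))
(36724 - 47220)/(p(N(-6)) - 30440) = (36724 - 47220)/((-29 + (-4 + (-6)² + 3*(-6)))/(2*(-4 + (-6)² + 3*(-6))) - 30440) = -10496/((-29 + (-4 + 36 - 18))/(2*(-4 + 36 - 18)) - 30440) = -10496/((½)*(-29 + 14)/14 - 30440) = -10496/((½)*(1/14)*(-15) - 30440) = -10496/(-15/28 - 30440) = -10496/(-852335/28) = -10496*(-28/852335) = 293888/852335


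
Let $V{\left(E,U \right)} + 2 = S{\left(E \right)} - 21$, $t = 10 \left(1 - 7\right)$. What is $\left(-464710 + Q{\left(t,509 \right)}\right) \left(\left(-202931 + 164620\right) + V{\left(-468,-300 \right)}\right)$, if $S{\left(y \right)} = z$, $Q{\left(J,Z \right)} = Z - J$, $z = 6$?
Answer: $17789596248$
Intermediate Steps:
$t = -60$ ($t = 10 \left(-6\right) = -60$)
$S{\left(y \right)} = 6$
$V{\left(E,U \right)} = -17$ ($V{\left(E,U \right)} = -2 + \left(6 - 21\right) = -2 - 15 = -17$)
$\left(-464710 + Q{\left(t,509 \right)}\right) \left(\left(-202931 + 164620\right) + V{\left(-468,-300 \right)}\right) = \left(-464710 + \left(509 - -60\right)\right) \left(\left(-202931 + 164620\right) - 17\right) = \left(-464710 + \left(509 + 60\right)\right) \left(-38311 - 17\right) = \left(-464710 + 569\right) \left(-38328\right) = \left(-464141\right) \left(-38328\right) = 17789596248$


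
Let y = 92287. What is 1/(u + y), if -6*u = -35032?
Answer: 3/294377 ≈ 1.0191e-5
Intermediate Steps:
u = 17516/3 (u = -⅙*(-35032) = 17516/3 ≈ 5838.7)
1/(u + y) = 1/(17516/3 + 92287) = 1/(294377/3) = 3/294377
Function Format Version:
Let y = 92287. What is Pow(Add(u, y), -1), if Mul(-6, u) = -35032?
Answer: Rational(3, 294377) ≈ 1.0191e-5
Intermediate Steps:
u = Rational(17516, 3) (u = Mul(Rational(-1, 6), -35032) = Rational(17516, 3) ≈ 5838.7)
Pow(Add(u, y), -1) = Pow(Add(Rational(17516, 3), 92287), -1) = Pow(Rational(294377, 3), -1) = Rational(3, 294377)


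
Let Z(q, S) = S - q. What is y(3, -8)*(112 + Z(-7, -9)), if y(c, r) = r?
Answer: -880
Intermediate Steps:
y(3, -8)*(112 + Z(-7, -9)) = -8*(112 + (-9 - 1*(-7))) = -8*(112 + (-9 + 7)) = -8*(112 - 2) = -8*110 = -880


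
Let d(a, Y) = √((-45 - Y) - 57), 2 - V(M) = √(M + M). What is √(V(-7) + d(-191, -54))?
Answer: √(2 - I*√14 + 4*I*√3) ≈ 1.6974 + 0.93867*I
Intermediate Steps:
V(M) = 2 - √2*√M (V(M) = 2 - √(M + M) = 2 - √(2*M) = 2 - √2*√M)
d(a, Y) = √(-102 - Y)
√(V(-7) + d(-191, -54)) = √((2 - √2*√(-7)) + √(-102 - 1*(-54))) = √((2 - √2*I*√7) + √(-102 + 54)) = √((2 - I*√14) + √(-48)) = √((2 - I*√14) + 4*I*√3) = √(2 - I*√14 + 4*I*√3)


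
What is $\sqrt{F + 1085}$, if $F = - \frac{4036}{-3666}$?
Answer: $\frac{\sqrt{3649178559}}{1833} \approx 32.956$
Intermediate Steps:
$F = \frac{2018}{1833}$ ($F = \left(-4036\right) \left(- \frac{1}{3666}\right) = \frac{2018}{1833} \approx 1.1009$)
$\sqrt{F + 1085} = \sqrt{\frac{2018}{1833} + 1085} = \sqrt{\frac{1990823}{1833}} = \frac{\sqrt{3649178559}}{1833}$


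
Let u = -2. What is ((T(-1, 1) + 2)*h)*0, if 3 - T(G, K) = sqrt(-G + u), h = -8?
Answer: 0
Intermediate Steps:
T(G, K) = 3 - sqrt(-2 - G) (T(G, K) = 3 - sqrt(-G - 2) = 3 - sqrt(-2 - G))
((T(-1, 1) + 2)*h)*0 = (((3 - sqrt(-2 - 1*(-1))) + 2)*(-8))*0 = (((3 - sqrt(-2 + 1)) + 2)*(-8))*0 = (((3 - sqrt(-1)) + 2)*(-8))*0 = (((3 - I) + 2)*(-8))*0 = ((5 - I)*(-8))*0 = (-40 + 8*I)*0 = 0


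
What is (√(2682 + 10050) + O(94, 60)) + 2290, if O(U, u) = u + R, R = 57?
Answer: 2407 + 2*√3183 ≈ 2519.8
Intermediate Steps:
O(U, u) = 57 + u (O(U, u) = u + 57 = 57 + u)
(√(2682 + 10050) + O(94, 60)) + 2290 = (√(2682 + 10050) + (57 + 60)) + 2290 = (√12732 + 117) + 2290 = (2*√3183 + 117) + 2290 = (117 + 2*√3183) + 2290 = 2407 + 2*√3183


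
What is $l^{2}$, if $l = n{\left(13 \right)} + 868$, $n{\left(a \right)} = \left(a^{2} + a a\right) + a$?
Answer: $1485961$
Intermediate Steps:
$n{\left(a \right)} = a + 2 a^{2}$ ($n{\left(a \right)} = \left(a^{2} + a^{2}\right) + a = 2 a^{2} + a = a + 2 a^{2}$)
$l = 1219$ ($l = 13 \left(1 + 2 \cdot 13\right) + 868 = 13 \left(1 + 26\right) + 868 = 13 \cdot 27 + 868 = 351 + 868 = 1219$)
$l^{2} = 1219^{2} = 1485961$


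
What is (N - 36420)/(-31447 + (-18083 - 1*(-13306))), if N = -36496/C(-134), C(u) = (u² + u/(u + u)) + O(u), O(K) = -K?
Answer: 329446253/327655136 ≈ 1.0055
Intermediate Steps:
C(u) = ½ + u² - u (C(u) = (u² + u/(u + u)) - u = (u² + u/((2*u))) - u = (u² + (1/(2*u))*u) - u = (u² + ½) - u = (½ + u²) - u = ½ + u² - u)
N = -72992/36181 (N = -36496/(½ + (-134)² - 1*(-134)) = -36496/(½ + 17956 + 134) = -36496/36181/2 = -36496*2/36181 = -72992/36181 ≈ -2.0174)
(N - 36420)/(-31447 + (-18083 - 1*(-13306))) = (-72992/36181 - 36420)/(-31447 + (-18083 - 1*(-13306))) = -1317785012/(36181*(-31447 + (-18083 + 13306))) = -1317785012/(36181*(-31447 - 4777)) = -1317785012/36181/(-36224) = -1317785012/36181*(-1/36224) = 329446253/327655136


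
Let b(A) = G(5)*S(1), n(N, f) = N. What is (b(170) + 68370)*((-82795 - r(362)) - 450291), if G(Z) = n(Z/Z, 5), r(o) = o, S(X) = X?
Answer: -36472373208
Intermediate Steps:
G(Z) = 1 (G(Z) = Z/Z = 1)
b(A) = 1 (b(A) = 1*1 = 1)
(b(170) + 68370)*((-82795 - r(362)) - 450291) = (1 + 68370)*((-82795 - 1*362) - 450291) = 68371*((-82795 - 362) - 450291) = 68371*(-83157 - 450291) = 68371*(-533448) = -36472373208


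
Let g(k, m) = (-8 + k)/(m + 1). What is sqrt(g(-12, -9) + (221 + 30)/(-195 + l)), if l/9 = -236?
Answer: sqrt(51449334)/4638 ≈ 1.5465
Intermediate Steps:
l = -2124 (l = 9*(-236) = -2124)
g(k, m) = (-8 + k)/(1 + m)
sqrt(g(-12, -9) + (221 + 30)/(-195 + l)) = sqrt((-8 - 12)/(1 - 9) + (221 + 30)/(-195 - 2124)) = sqrt(-20/(-8) + 251/(-2319)) = sqrt(-1/8*(-20) + 251*(-1/2319)) = sqrt(5/2 - 251/2319) = sqrt(11093/4638) = sqrt(51449334)/4638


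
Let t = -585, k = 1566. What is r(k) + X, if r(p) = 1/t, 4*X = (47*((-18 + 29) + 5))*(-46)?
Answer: -5059081/585 ≈ -8648.0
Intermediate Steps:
X = -8648 (X = ((47*((-18 + 29) + 5))*(-46))/4 = ((47*(11 + 5))*(-46))/4 = ((47*16)*(-46))/4 = (752*(-46))/4 = (¼)*(-34592) = -8648)
r(p) = -1/585 (r(p) = 1/(-585) = -1/585)
r(k) + X = -1/585 - 8648 = -5059081/585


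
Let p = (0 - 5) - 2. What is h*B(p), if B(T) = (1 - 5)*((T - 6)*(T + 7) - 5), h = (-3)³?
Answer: -540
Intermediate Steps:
p = -7 (p = -5 - 2 = -7)
h = -27
B(T) = 20 - 4*(-6 + T)*(7 + T) (B(T) = -4*((-6 + T)*(7 + T) - 5) = -4*(-5 + (-6 + T)*(7 + T)) = 20 - 4*(-6 + T)*(7 + T))
h*B(p) = -27*(188 - 4*(-7) - 4*(-7)²) = -27*(188 + 28 - 4*49) = -27*(188 + 28 - 196) = -27*20 = -540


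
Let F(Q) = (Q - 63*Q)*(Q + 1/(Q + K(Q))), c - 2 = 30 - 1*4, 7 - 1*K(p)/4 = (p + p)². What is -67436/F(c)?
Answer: 15038228/10839553 ≈ 1.3873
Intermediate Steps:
K(p) = 28 - 16*p² (K(p) = 28 - 4*(p + p)² = 28 - 4*4*p² = 28 - 16*p²)
c = 28 (c = 2 + (30 - 1*4) = 2 + (30 - 4) = 2 + 26 = 28)
F(Q) = -62*Q*(Q + 1/(28 + Q - 16*Q²)) (F(Q) = (Q - 63*Q)*(Q + 1/(Q + (28 - 16*Q²))) = (-62*Q)*(Q + 1/(28 + Q - 16*Q²)) = -62*Q*(Q + 1/(28 + Q - 16*Q²)))
-67436/F(c) = -67436*(-28 - 1*28 + 16*28²)/(1736*(1 + 28² - 16*28³ + 28*28)) = -67436*(-28 - 28 + 16*784)/(1736*(1 + 784 - 16*21952 + 784)) = -67436*(-28 - 28 + 12544)/(1736*(1 + 784 - 351232 + 784)) = -67436/(62*28*(-349663)/12488) = -67436/(62*28*(1/12488)*(-349663)) = -67436/(-10839553/223) = -67436*(-223/10839553) = 15038228/10839553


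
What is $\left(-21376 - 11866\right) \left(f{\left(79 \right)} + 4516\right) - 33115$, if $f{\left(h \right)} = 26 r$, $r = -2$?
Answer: $-148425403$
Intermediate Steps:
$f{\left(h \right)} = -52$ ($f{\left(h \right)} = 26 \left(-2\right) = -52$)
$\left(-21376 - 11866\right) \left(f{\left(79 \right)} + 4516\right) - 33115 = \left(-21376 - 11866\right) \left(-52 + 4516\right) - 33115 = \left(-33242\right) 4464 - 33115 = -148392288 - 33115 = -148425403$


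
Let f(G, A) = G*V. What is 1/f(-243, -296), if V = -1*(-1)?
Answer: -1/243 ≈ -0.0041152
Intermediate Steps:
V = 1
f(G, A) = G (f(G, A) = G*1 = G)
1/f(-243, -296) = 1/(-243) = -1/243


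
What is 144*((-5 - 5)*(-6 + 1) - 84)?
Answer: -4896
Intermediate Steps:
144*((-5 - 5)*(-6 + 1) - 84) = 144*(-10*(-5) - 84) = 144*(50 - 84) = 144*(-34) = -4896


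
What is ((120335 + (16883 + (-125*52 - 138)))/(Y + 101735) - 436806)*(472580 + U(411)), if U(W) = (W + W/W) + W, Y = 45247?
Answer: -5065608476401256/24497 ≈ -2.0678e+11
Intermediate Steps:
U(W) = 1 + 2*W (U(W) = (W + 1) + W = (1 + W) + W = 1 + 2*W)
((120335 + (16883 + (-125*52 - 138)))/(Y + 101735) - 436806)*(472580 + U(411)) = ((120335 + (16883 + (-125*52 - 138)))/(45247 + 101735) - 436806)*(472580 + (1 + 2*411)) = ((120335 + (16883 + (-6500 - 138)))/146982 - 436806)*(472580 + (1 + 822)) = ((120335 + (16883 - 6638))*(1/146982) - 436806)*(472580 + 823) = ((120335 + 10245)*(1/146982) - 436806)*473403 = (130580*(1/146982) - 436806)*473403 = (65290/73491 - 436806)*473403 = -32101244456/73491*473403 = -5065608476401256/24497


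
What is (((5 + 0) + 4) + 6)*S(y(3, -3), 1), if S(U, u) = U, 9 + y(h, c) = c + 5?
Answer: -105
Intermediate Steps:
y(h, c) = -4 + c (y(h, c) = -9 + (c + 5) = -9 + (5 + c) = -4 + c)
(((5 + 0) + 4) + 6)*S(y(3, -3), 1) = (((5 + 0) + 4) + 6)*(-4 - 3) = ((5 + 4) + 6)*(-7) = (9 + 6)*(-7) = 15*(-7) = -105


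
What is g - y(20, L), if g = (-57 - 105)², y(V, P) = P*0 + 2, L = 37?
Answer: 26242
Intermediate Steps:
y(V, P) = 2 (y(V, P) = 0 + 2 = 2)
g = 26244 (g = (-162)² = 26244)
g - y(20, L) = 26244 - 1*2 = 26244 - 2 = 26242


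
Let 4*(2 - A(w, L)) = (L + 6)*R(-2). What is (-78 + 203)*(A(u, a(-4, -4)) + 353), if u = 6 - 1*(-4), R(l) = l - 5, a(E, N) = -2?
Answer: 45250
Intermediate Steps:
R(l) = -5 + l
u = 10 (u = 6 + 4 = 10)
A(w, L) = 25/2 + 7*L/4 (A(w, L) = 2 - (L + 6)*(-5 - 2)/4 = 2 - (6 + L)*(-7)/4 = 2 - (-42 - 7*L)/4 = 2 + (21/2 + 7*L/4) = 25/2 + 7*L/4)
(-78 + 203)*(A(u, a(-4, -4)) + 353) = (-78 + 203)*((25/2 + (7/4)*(-2)) + 353) = 125*((25/2 - 7/2) + 353) = 125*(9 + 353) = 125*362 = 45250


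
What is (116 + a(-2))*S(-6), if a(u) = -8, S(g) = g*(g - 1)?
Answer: 4536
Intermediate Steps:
S(g) = g*(-1 + g)
(116 + a(-2))*S(-6) = (116 - 8)*(-6*(-1 - 6)) = 108*(-6*(-7)) = 108*42 = 4536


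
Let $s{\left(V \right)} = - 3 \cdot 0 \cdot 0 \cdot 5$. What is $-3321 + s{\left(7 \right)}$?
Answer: $-3321$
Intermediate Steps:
$s{\left(V \right)} = 0$ ($s{\left(V \right)} = \left(-3\right) 0 \cdot 5 = 0 \cdot 5 = 0$)
$-3321 + s{\left(7 \right)} = -3321 + 0 = -3321$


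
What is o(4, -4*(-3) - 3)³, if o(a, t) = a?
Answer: 64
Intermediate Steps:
o(4, -4*(-3) - 3)³ = 4³ = 64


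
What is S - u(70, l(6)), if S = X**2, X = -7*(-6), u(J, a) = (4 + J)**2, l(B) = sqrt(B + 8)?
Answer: -3712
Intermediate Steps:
l(B) = sqrt(8 + B)
X = 42
S = 1764 (S = 42**2 = 1764)
S - u(70, l(6)) = 1764 - (4 + 70)**2 = 1764 - 1*74**2 = 1764 - 1*5476 = 1764 - 5476 = -3712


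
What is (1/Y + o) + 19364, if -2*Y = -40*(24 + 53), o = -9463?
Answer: 15247541/1540 ≈ 9901.0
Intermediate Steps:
Y = 1540 (Y = -(-1)*40*(24 + 53)/2 = -(-1)*40*77/2 = -(-1)*3080/2 = -1/2*(-3080) = 1540)
(1/Y + o) + 19364 = (1/1540 - 9463) + 19364 = -14573019/1540 + 19364 = 15247541/1540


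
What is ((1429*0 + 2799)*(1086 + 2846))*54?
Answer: 594306072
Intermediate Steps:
((1429*0 + 2799)*(1086 + 2846))*54 = ((0 + 2799)*3932)*54 = (2799*3932)*54 = 11005668*54 = 594306072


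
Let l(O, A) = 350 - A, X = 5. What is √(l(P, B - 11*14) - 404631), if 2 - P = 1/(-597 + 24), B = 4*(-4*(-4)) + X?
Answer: 2*I*√101049 ≈ 635.76*I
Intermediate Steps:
B = 69 (B = 4*(-4*(-4)) + 5 = 4*16 + 5 = 64 + 5 = 69)
P = 1147/573 (P = 2 - 1/(-597 + 24) = 2 - 1/(-573) = 2 - 1*(-1/573) = 2 + 1/573 = 1147/573 ≈ 2.0017)
√(l(P, B - 11*14) - 404631) = √((350 - (69 - 11*14)) - 404631) = √((350 - (69 - 154)) - 404631) = √((350 - 1*(-85)) - 404631) = √((350 + 85) - 404631) = √(435 - 404631) = √(-404196) = 2*I*√101049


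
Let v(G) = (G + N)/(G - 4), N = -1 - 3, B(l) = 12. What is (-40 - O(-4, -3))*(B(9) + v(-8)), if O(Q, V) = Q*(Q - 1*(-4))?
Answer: -520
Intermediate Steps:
O(Q, V) = Q*(4 + Q) (O(Q, V) = Q*(Q + 4) = Q*(4 + Q))
N = -4
v(G) = 1 (v(G) = (G - 4)/(G - 4) = (-4 + G)/(-4 + G) = 1)
(-40 - O(-4, -3))*(B(9) + v(-8)) = (-40 - (-4)*(4 - 4))*(12 + 1) = (-40 - (-4)*0)*13 = (-40 - 1*0)*13 = (-40 + 0)*13 = -40*13 = -520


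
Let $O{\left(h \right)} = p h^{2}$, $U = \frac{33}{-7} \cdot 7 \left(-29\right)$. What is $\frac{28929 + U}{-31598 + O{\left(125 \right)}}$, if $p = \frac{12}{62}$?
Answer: $- \frac{463233}{442894} \approx -1.0459$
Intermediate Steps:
$U = 957$ ($U = 33 \left(- \frac{1}{7}\right) 7 \left(-29\right) = \left(- \frac{33}{7}\right) 7 \left(-29\right) = \left(-33\right) \left(-29\right) = 957$)
$p = \frac{6}{31}$ ($p = 12 \cdot \frac{1}{62} = \frac{6}{31} \approx 0.19355$)
$O{\left(h \right)} = \frac{6 h^{2}}{31}$
$\frac{28929 + U}{-31598 + O{\left(125 \right)}} = \frac{28929 + 957}{-31598 + \frac{6 \cdot 125^{2}}{31}} = \frac{29886}{-31598 + \frac{6}{31} \cdot 15625} = \frac{29886}{-31598 + \frac{93750}{31}} = \frac{29886}{- \frac{885788}{31}} = 29886 \left(- \frac{31}{885788}\right) = - \frac{463233}{442894}$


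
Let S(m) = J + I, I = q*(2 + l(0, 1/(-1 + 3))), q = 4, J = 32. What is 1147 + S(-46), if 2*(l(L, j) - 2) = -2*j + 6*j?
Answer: 1199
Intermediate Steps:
l(L, j) = 2 + 2*j (l(L, j) = 2 + (-2*j + 6*j)/2 = 2 + (4*j)/2 = 2 + 2*j)
I = 20 (I = 4*(2 + (2 + 2/(-1 + 3))) = 4*(2 + (2 + 2/2)) = 4*(2 + (2 + 2*(½))) = 4*(2 + (2 + 1)) = 4*(2 + 3) = 4*5 = 20)
S(m) = 52 (S(m) = 32 + 20 = 52)
1147 + S(-46) = 1147 + 52 = 1199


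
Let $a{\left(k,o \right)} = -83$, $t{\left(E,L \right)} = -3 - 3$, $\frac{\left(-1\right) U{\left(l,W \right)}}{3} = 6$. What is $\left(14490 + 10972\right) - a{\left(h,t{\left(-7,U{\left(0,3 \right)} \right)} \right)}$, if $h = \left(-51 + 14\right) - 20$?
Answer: $25545$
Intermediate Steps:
$h = -57$ ($h = -37 - 20 = -57$)
$U{\left(l,W \right)} = -18$ ($U{\left(l,W \right)} = \left(-3\right) 6 = -18$)
$t{\left(E,L \right)} = -6$
$\left(14490 + 10972\right) - a{\left(h,t{\left(-7,U{\left(0,3 \right)} \right)} \right)} = \left(14490 + 10972\right) - -83 = 25462 + 83 = 25545$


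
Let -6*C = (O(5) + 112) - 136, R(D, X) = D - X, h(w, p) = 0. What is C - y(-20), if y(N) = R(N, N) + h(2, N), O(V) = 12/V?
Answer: 18/5 ≈ 3.6000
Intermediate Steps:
y(N) = 0 (y(N) = (N - N) + 0 = 0 + 0 = 0)
C = 18/5 (C = -((12/5 + 112) - 136)/6 = -(572/5 - 136)/6 = -1/6*(-108/5) = 18/5 ≈ 3.6000)
C - y(-20) = 18/5 - 1*0 = 18/5 + 0 = 18/5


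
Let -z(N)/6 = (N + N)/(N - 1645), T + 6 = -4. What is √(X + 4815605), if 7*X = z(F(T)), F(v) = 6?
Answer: √633876781947101/11473 ≈ 2194.4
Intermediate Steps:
T = -10 (T = -6 - 4 = -10)
z(N) = -12*N/(-1645 + N) (z(N) = -6*(N + N)/(N - 1645) = -6*2*N/(-1645 + N) = -12*N/(-1645 + N))
X = 72/11473 (X = (-12*6/(-1645 + 6))/7 = (-12*6/(-1639))/7 = (-12*6*(-1/1639))/7 = (⅐)*(72/1639) = 72/11473 ≈ 0.0062756)
√(X + 4815605) = √(72/11473 + 4815605) = √(55249436237/11473) = √633876781947101/11473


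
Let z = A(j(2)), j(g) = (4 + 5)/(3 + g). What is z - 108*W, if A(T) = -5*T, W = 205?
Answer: -22149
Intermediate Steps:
j(g) = 9/(3 + g)
z = -9 (z = -45/(3 + 2) = -45/5 = -5*9/5 = -9)
z - 108*W = -9 - 108*205 = -9 - 22140 = -22149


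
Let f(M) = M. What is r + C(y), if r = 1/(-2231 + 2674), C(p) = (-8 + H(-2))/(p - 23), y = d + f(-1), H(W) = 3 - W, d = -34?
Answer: 1387/25694 ≈ 0.053981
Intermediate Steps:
y = -35 (y = -34 - 1 = -35)
C(p) = -3/(-23 + p) (C(p) = (-8 + (3 - 1*(-2)))/(p - 23) = (-8 + (3 + 2))/(-23 + p) = (-8 + 5)/(-23 + p) = -3/(-23 + p))
r = 1/443 ≈ 0.0022573
r + C(y) = 1/443 - 3/(-23 - 35) = 1/443 - 3/(-58) = 1/443 - 3*(-1/58) = 1/443 + 3/58 = 1387/25694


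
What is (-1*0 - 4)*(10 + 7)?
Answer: -68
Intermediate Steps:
(-1*0 - 4)*(10 + 7) = (0 - 4)*17 = -4*17 = -68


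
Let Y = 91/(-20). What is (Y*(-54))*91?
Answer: 223587/10 ≈ 22359.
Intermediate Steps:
Y = -91/20 (Y = 91*(-1/20) = -91/20 ≈ -4.5500)
(Y*(-54))*91 = -91/20*(-54)*91 = (2457/10)*91 = 223587/10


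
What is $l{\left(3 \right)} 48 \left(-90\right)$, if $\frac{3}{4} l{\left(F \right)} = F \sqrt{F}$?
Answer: $- 17280 \sqrt{3} \approx -29930.0$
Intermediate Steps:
$l{\left(F \right)} = \frac{4 F^{\frac{3}{2}}}{3}$ ($l{\left(F \right)} = \frac{4 F \sqrt{F}}{3} = \frac{4 F^{\frac{3}{2}}}{3}$)
$l{\left(3 \right)} 48 \left(-90\right) = \frac{4 \cdot 3^{\frac{3}{2}}}{3} \cdot 48 \left(-90\right) = \frac{4 \cdot 3 \sqrt{3}}{3} \cdot 48 \left(-90\right) = 4 \sqrt{3} \cdot 48 \left(-90\right) = 192 \sqrt{3} \left(-90\right) = - 17280 \sqrt{3}$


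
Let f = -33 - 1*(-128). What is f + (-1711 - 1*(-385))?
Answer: -1231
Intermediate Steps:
f = 95 (f = -33 + 128 = 95)
f + (-1711 - 1*(-385)) = 95 + (-1711 - 1*(-385)) = 95 + (-1711 + 385) = 95 - 1326 = -1231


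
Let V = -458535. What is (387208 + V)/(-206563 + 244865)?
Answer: -71327/38302 ≈ -1.8622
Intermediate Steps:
(387208 + V)/(-206563 + 244865) = (387208 - 458535)/(-206563 + 244865) = -71327/38302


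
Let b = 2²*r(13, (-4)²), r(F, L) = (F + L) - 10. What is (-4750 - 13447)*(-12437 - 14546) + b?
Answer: 491009727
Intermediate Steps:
r(F, L) = -10 + F + L
b = 76 (b = 2²*(-10 + 13 + (-4)²) = 4*(-10 + 13 + 16) = 4*19 = 76)
(-4750 - 13447)*(-12437 - 14546) + b = (-4750 - 13447)*(-12437 - 14546) + 76 = -18197*(-26983) + 76 = 491009651 + 76 = 491009727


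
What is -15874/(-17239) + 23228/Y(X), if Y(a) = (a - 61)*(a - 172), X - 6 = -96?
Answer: 514217340/341004659 ≈ 1.5079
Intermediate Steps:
X = -90 (X = 6 - 96 = -90)
Y(a) = (-172 + a)*(-61 + a) (Y(a) = (-61 + a)*(-172 + a) = (-172 + a)*(-61 + a))
-15874/(-17239) + 23228/Y(X) = -15874/(-17239) + 23228/(10492 + (-90)² - 233*(-90)) = -15874*(-1/17239) + 23228/(10492 + 8100 + 20970) = 15874/17239 + 23228/39562 = 15874/17239 + 23228*(1/39562) = 15874/17239 + 11614/19781 = 514217340/341004659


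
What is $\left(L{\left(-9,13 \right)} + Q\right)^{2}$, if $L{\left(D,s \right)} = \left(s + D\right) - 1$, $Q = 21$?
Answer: $576$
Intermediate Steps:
$L{\left(D,s \right)} = -1 + D + s$ ($L{\left(D,s \right)} = \left(D + s\right) - 1 = -1 + D + s$)
$\left(L{\left(-9,13 \right)} + Q\right)^{2} = \left(\left(-1 - 9 + 13\right) + 21\right)^{2} = \left(3 + 21\right)^{2} = 24^{2} = 576$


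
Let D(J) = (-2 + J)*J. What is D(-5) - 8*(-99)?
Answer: 827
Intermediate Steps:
D(J) = J*(-2 + J)
D(-5) - 8*(-99) = -5*(-2 - 5) - 8*(-99) = -5*(-7) + 792 = 35 + 792 = 827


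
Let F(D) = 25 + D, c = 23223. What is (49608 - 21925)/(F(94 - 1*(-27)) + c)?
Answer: 27683/23369 ≈ 1.1846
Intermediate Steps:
(49608 - 21925)/(F(94 - 1*(-27)) + c) = (49608 - 21925)/((25 + (94 - 1*(-27))) + 23223) = 27683/((25 + (94 + 27)) + 23223) = 27683/((25 + 121) + 23223) = 27683/(146 + 23223) = 27683/23369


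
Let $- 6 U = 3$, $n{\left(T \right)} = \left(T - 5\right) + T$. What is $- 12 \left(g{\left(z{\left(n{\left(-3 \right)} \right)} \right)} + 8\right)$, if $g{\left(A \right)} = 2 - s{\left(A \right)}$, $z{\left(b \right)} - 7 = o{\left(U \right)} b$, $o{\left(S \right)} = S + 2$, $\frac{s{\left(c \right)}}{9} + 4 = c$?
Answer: $-1578$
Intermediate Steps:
$n{\left(T \right)} = -5 + 2 T$ ($n{\left(T \right)} = \left(-5 + T\right) + T = -5 + 2 T$)
$s{\left(c \right)} = -36 + 9 c$
$U = - \frac{1}{2}$ ($U = \left(- \frac{1}{6}\right) 3 = - \frac{1}{2} \approx -0.5$)
$o{\left(S \right)} = 2 + S$
$z{\left(b \right)} = 7 + \frac{3 b}{2}$ ($z{\left(b \right)} = 7 + \left(2 - \frac{1}{2}\right) b = 7 + \frac{3 b}{2}$)
$g{\left(A \right)} = 38 - 9 A$ ($g{\left(A \right)} = 2 - \left(-36 + 9 A\right) = 38 - 9 A$)
$- 12 \left(g{\left(z{\left(n{\left(-3 \right)} \right)} \right)} + 8\right) = - 12 \left(\left(38 - 9 \left(7 + \frac{3 \left(-5 + 2 \left(-3\right)\right)}{2}\right)\right) + 8\right) = - 12 \left(\left(38 - 9 \left(7 + \frac{3 \left(-5 - 6\right)}{2}\right)\right) + 8\right) = - 12 \left(\left(38 - 9 \left(7 + \frac{3}{2} \left(-11\right)\right)\right) + 8\right) = - 12 \left(\left(38 - 9 \left(7 - \frac{33}{2}\right)\right) + 8\right) = - 12 \left(\left(38 - - \frac{171}{2}\right) + 8\right) = - 12 \left(\left(38 + \frac{171}{2}\right) + 8\right) = - 12 \left(\frac{247}{2} + 8\right) = \left(-12\right) \frac{263}{2} = -1578$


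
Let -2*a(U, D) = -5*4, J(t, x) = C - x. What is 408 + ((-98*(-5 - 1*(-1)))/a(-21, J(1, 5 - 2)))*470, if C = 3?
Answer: 18832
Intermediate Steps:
J(t, x) = 3 - x
a(U, D) = 10 (a(U, D) = -(-5)*4/2 = -½*(-20) = 10)
408 + ((-98*(-5 - 1*(-1)))/a(-21, J(1, 5 - 2)))*470 = 408 + (-98*(-5 - 1*(-1))/10)*470 = 408 + (-98*(-5 + 1)*(⅒))*470 = 408 + (-98*(-4)*(⅒))*470 = 408 + (392*(⅒))*470 = 408 + (196/5)*470 = 408 + 18424 = 18832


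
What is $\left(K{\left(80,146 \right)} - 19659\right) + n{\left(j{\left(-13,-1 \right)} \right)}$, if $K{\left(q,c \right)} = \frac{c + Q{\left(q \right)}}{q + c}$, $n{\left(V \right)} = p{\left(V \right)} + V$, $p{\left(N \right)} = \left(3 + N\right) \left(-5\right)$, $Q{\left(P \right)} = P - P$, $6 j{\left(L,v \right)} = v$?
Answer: $- \frac{6669041}{339} \approx -19673.0$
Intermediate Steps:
$j{\left(L,v \right)} = \frac{v}{6}$
$Q{\left(P \right)} = 0$
$p{\left(N \right)} = -15 - 5 N$
$n{\left(V \right)} = -15 - 4 V$ ($n{\left(V \right)} = \left(-15 - 5 V\right) + V = -15 - 4 V$)
$K{\left(q,c \right)} = \frac{c}{c + q}$ ($K{\left(q,c \right)} = \frac{c + 0}{q + c} = \frac{c}{c + q}$)
$\left(K{\left(80,146 \right)} - 19659\right) + n{\left(j{\left(-13,-1 \right)} \right)} = \left(\frac{146}{146 + 80} - 19659\right) - \left(15 + 4 \cdot \frac{1}{6} \left(-1\right)\right) = \left(\frac{146}{226} - 19659\right) - \frac{43}{3} = \left(146 \cdot \frac{1}{226} - 19659\right) + \left(-15 + \frac{2}{3}\right) = \left(\frac{73}{113} - 19659\right) - \frac{43}{3} = - \frac{2221394}{113} - \frac{43}{3} = - \frac{6669041}{339}$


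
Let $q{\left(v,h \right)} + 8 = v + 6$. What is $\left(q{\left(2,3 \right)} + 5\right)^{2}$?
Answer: $25$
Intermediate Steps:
$q{\left(v,h \right)} = -2 + v$ ($q{\left(v,h \right)} = -8 + \left(v + 6\right) = -8 + \left(6 + v\right) = -2 + v$)
$\left(q{\left(2,3 \right)} + 5\right)^{2} = \left(\left(-2 + 2\right) + 5\right)^{2} = \left(0 + 5\right)^{2} = 5^{2} = 25$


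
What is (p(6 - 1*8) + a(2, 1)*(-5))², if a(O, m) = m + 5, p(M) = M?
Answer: 1024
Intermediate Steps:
a(O, m) = 5 + m
(p(6 - 1*8) + a(2, 1)*(-5))² = ((6 - 1*8) + (5 + 1)*(-5))² = ((6 - 8) + 6*(-5))² = (-2 - 30)² = (-32)² = 1024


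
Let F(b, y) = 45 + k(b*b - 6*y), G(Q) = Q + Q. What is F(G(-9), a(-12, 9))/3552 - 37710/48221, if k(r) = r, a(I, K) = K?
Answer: -39585435/57093664 ≈ -0.69334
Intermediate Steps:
G(Q) = 2*Q
F(b, y) = 45 + b² - 6*y (F(b, y) = 45 + (b*b - 6*y) = 45 + (b² - 6*y) = 45 + b² - 6*y)
F(G(-9), a(-12, 9))/3552 - 37710/48221 = (45 + (2*(-9))² - 6*9)/3552 - 37710/48221 = (45 + (-18)² - 54)*(1/3552) - 37710*1/48221 = (45 + 324 - 54)*(1/3552) - 37710/48221 = 315*(1/3552) - 37710/48221 = 105/1184 - 37710/48221 = -39585435/57093664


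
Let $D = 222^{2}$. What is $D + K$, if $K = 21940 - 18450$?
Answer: $52774$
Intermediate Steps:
$D = 49284$
$K = 3490$
$D + K = 49284 + 3490 = 52774$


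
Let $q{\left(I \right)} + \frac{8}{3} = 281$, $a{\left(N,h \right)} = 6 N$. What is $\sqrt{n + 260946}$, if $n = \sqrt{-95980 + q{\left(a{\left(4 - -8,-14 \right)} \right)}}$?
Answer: $\frac{\sqrt{2348514 + 3 i \sqrt{861315}}}{3} \approx 510.83 + 0.3028 i$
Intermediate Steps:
$q{\left(I \right)} = \frac{835}{3}$ ($q{\left(I \right)} = - \frac{8}{3} + 281 = \frac{835}{3}$)
$n = \frac{i \sqrt{861315}}{3}$ ($n = \sqrt{-95980 + \frac{835}{3}} = \sqrt{- \frac{287105}{3}} = \frac{i \sqrt{861315}}{3} \approx 309.36 i$)
$\sqrt{n + 260946} = \sqrt{\frac{i \sqrt{861315}}{3} + 260946} = \sqrt{260946 + \frac{i \sqrt{861315}}{3}}$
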